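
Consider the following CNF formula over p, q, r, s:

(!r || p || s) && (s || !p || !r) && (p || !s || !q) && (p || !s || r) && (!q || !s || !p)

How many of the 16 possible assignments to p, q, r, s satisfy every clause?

7

Satisfying assignments:
  p=0 q=0 r=0 s=0
  p=0 q=0 r=1 s=1
  p=0 q=1 r=0 s=0
  p=1 q=0 r=0 s=0
  p=1 q=0 r=0 s=1
  p=1 q=0 r=1 s=1
  p=1 q=1 r=0 s=0
Count: 7.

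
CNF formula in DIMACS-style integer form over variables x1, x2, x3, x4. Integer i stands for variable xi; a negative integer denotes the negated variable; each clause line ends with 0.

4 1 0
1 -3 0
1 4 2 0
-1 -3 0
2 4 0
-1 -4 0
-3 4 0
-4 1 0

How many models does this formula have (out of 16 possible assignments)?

1

Satisfying assignments:
  x1=T x2=T x3=F x4=F
Count: 1.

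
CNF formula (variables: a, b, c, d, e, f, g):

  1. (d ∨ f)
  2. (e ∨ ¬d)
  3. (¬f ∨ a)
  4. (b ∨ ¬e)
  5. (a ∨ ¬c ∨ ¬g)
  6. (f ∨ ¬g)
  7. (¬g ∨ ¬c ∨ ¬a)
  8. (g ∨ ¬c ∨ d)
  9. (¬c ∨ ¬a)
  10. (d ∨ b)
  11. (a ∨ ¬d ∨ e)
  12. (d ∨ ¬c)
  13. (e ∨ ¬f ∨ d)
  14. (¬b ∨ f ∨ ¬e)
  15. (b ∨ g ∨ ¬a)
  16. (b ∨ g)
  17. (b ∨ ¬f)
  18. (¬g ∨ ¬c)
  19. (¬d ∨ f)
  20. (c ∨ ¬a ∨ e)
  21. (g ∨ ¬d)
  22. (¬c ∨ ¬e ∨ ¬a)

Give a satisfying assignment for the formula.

a = T, b = T, c = F, d = F, e = T, f = T, g = T

Branch on a: take a = True.
  then c is forced to False.
  then e is forced to True.
  then b is forced to True.
  then f is forced to True.
The remaining clauses are satisfied by d = False, g = True.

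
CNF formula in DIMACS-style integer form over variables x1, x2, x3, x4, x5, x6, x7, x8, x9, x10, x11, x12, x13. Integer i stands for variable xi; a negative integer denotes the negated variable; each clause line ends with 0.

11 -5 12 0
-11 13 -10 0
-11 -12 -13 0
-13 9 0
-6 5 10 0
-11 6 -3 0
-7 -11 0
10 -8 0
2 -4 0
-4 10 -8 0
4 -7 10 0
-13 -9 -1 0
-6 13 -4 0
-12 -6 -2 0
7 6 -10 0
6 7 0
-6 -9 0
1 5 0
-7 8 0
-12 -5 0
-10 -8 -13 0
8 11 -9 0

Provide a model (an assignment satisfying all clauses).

x1=1, x2=1, x3=1, x4=1, x5=0, x6=0, x7=1, x8=1, x9=0, x10=1, x11=0, x12=1, x13=0

Check each clause:
  1. (!x5 || x12 || x11) — x12 is true.
  2. (!x11 || !x10 || x13) — !x11 is true.
  3. (!x13 || !x11 || !x12) — !x13 is true.
  4. (!x13 || x9) — !x13 is true.
  5. (x5 || !x6 || x10) — x10 is true.
  6. (!x3 || !x11 || x6) — !x11 is true.
  7. (!x11 || !x7) — !x11 is true.
  8. (!x8 || x10) — x10 is true.
  9. (!x4 || x2) — x2 is true.
  10. (!x4 || x10 || !x8) — x10 is true.
  11. (x4 || !x7 || x10) — x10 is true.
  12. (!x1 || !x13 || !x9) — !x13 is true.
  13. (!x6 || !x4 || x13) — !x6 is true.
  14. (!x2 || !x6 || !x12) — !x6 is true.
  15. (x6 || x7 || !x10) — x7 is true.
  16. (x6 || x7) — x7 is true.
  17. (!x6 || !x9) — !x6 is true.
  18. (x1 || x5) — x1 is true.
  19. (x8 || !x7) — x8 is true.
  20. (!x12 || !x5) — !x5 is true.
  21. (!x8 || !x13 || !x10) — !x13 is true.
  22. (!x9 || x8 || x11) — x8 is true.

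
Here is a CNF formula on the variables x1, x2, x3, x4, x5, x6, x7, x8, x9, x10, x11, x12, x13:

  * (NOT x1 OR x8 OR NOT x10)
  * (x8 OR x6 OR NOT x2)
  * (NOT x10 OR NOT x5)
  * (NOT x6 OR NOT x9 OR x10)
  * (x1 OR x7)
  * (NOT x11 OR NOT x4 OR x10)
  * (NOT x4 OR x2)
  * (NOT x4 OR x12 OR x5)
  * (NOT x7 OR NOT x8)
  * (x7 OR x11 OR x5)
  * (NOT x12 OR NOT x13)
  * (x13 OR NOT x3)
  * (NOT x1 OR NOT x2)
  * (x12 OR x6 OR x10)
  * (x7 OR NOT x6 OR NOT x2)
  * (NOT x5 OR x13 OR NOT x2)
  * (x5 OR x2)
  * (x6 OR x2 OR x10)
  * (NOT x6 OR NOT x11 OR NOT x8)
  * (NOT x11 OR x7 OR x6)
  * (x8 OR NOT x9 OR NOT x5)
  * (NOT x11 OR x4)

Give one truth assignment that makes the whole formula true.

x1=True, x2=False, x3=True, x4=False, x5=True, x6=True, x7=False, x8=True, x9=False, x10=False, x11=False, x12=False, x13=True

x9 occurs only negated in the remaining clauses — set x9 = False.
Set x1 = True and propagate.
  then x2 is forced to False.
  then x4 is forced to False.
  then x5 is forced to True.
  then x10 is forced to False.
  then x6 is forced to True.
  then x11 is forced to False.
Branch on x3: take x3 = True.
  then x13 is forced to True.
  then x12 is forced to False.
Branch on x7: take x7 = False.
x8 is now unconstrained; take x8 = True.
Every clause has at least one true literal under this assignment.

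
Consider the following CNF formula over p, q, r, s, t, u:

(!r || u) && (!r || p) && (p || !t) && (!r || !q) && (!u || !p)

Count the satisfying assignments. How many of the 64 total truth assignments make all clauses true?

16

Case analysis on p and r:
  p=T, r=T: a clause becomes empty — 0.
  p=T, r=F: forces u=F; q, s, t free → 2^3 = 8.
  p=F, r=T: a clause becomes empty — 0.
  p=F, r=F: forces t=F; q, s, u free → 2^3 = 8.
Total: 0 + 8 + 0 + 8 = 16.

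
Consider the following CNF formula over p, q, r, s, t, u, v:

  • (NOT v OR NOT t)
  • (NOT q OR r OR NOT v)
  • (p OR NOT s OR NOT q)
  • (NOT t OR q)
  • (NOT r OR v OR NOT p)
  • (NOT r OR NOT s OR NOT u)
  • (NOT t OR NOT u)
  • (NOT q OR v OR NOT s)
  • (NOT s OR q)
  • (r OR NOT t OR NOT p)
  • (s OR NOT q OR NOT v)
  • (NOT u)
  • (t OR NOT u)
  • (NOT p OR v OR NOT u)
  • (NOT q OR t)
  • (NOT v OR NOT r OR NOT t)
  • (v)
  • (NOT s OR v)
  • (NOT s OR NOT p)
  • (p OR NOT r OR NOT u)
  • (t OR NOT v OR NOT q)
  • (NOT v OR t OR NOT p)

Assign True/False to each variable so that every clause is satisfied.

Unit propagation: (NOT u) forces u = False.
The clause (v) is unit: v must be True.
(NOT t) is a unit clause, so t = False.
(NOT q) is a unit clause, so q = False.
Unit propagation: (NOT s) forces s = False.
Unit propagation: (NOT p) forces p = False.
r is now unconstrained; take r = False.
Every clause has at least one true literal under this assignment.

p=F, q=F, r=F, s=F, t=F, u=F, v=T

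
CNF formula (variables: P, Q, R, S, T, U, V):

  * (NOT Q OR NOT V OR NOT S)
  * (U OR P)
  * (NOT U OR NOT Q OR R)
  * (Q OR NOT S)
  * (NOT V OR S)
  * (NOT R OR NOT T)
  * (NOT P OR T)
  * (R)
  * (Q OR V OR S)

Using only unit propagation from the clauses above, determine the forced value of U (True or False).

True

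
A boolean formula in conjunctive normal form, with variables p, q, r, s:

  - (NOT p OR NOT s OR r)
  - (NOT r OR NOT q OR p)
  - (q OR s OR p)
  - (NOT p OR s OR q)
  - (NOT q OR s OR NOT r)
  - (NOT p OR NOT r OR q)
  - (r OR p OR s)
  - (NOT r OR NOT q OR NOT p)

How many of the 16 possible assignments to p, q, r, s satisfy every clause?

4

Satisfying assignments:
  p=F q=F r=F s=T
  p=F q=F r=T s=T
  p=F q=T r=F s=T
  p=T q=T r=F s=F
That's 4 in total.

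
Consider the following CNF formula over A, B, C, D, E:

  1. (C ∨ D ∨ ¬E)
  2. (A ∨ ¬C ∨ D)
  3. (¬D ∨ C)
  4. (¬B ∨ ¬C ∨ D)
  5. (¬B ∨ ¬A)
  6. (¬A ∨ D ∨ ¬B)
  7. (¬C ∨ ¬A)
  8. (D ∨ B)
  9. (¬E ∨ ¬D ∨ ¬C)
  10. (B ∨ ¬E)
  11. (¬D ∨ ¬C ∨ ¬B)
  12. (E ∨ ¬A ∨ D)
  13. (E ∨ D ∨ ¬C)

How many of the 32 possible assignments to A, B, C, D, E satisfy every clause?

2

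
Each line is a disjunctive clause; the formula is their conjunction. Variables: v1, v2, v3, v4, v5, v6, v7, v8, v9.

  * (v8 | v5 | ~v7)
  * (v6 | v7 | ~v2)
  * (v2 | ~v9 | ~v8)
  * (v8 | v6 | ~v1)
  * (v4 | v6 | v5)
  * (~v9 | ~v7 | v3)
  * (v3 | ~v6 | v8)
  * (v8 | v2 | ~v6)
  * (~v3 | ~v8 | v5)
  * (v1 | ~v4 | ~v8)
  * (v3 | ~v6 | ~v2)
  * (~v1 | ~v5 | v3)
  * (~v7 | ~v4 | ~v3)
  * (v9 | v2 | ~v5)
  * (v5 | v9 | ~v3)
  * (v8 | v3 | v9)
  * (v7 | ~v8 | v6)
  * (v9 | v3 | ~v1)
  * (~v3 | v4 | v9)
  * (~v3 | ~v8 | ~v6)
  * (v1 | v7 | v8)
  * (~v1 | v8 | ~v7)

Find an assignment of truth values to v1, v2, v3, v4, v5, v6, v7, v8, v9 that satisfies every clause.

Branch on v1: take v1 = True.
Branch on v2: take v2 = True.
For the remaining variables, v3 = True, v4 = False, v5 = False, v6 = True, v7 = False, v8 = False, v9 = True works.

v1=T, v2=T, v3=T, v4=F, v5=F, v6=T, v7=F, v8=F, v9=T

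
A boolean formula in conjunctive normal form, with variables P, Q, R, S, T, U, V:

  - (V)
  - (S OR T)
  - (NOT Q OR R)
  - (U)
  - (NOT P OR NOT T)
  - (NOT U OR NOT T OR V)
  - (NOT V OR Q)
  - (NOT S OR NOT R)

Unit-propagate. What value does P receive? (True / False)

False

(V) stands alone — V = True.
(U) is a unit clause: U = True.
In (Q OR NOT V), NOT V is now false; Q must hold, so Q = True.
From (R OR NOT Q) and Q = True: R = True.
(NOT S OR NOT R): since R = True, the clause reduces to (NOT S). S = False.
In (S OR T), S is now false; T must hold, so T = True.
From (NOT P OR NOT T) and T = True: P = False.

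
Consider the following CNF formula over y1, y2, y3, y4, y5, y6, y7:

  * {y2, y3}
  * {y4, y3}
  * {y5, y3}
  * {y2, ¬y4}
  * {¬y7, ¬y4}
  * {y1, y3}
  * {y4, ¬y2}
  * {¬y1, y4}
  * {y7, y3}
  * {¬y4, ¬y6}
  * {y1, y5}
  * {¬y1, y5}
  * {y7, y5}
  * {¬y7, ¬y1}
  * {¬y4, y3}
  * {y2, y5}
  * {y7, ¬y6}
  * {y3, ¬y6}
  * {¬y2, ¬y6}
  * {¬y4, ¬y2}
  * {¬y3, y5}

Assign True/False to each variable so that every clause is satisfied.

y1=0, y2=0, y3=1, y4=0, y5=1, y6=0, y7=1

y5 occurs only positively in the remaining clauses — set y5 = True.
Pure literal: y6 appears only negated; assign y6 = False.
Set y1 = False and propagate.
  then y3 is forced to True.
Set y2 = False and propagate.
  then y4 is forced to False.
y7 is now unconstrained; take y7 = True.
Check each clause:
  1. {y3, y2} — y3 is true.
  2. {y3, y4} — y3 is true.
  3. {y3, y5} — y3 is true.
  4. {y2, ¬y4} — ¬y4 is true.
  5. {¬y7, ¬y4} — ¬y4 is true.
  6. {y1, y3} — y3 is true.
  7. {y4, ¬y2} — ¬y2 is true.
  8. {¬y1, y4} — ¬y1 is true.
  9. {y3, y7} — y3 is true.
  10. {¬y6, ¬y4} — ¬y6 is true.
  11. {y1, y5} — y5 is true.
  12. {y5, ¬y1} — y5 is true.
  13. {y7, y5} — y5 is true.
  14. {¬y1, ¬y7} — ¬y1 is true.
  15. {¬y4, y3} — y3 is true.
  16. {y5, y2} — y5 is true.
  17. {y7, ¬y6} — ¬y6 is true.
  18. {¬y6, y3} — ¬y6 is true.
  19. {¬y2, ¬y6} — ¬y6 is true.
  20. {¬y4, ¬y2} — ¬y4 is true.
  21. {y5, ¬y3} — y5 is true.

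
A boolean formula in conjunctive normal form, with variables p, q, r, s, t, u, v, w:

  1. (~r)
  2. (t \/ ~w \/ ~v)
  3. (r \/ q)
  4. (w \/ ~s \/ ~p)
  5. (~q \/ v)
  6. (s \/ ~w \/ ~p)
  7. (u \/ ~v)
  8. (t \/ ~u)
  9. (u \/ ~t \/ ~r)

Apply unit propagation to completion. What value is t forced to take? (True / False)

True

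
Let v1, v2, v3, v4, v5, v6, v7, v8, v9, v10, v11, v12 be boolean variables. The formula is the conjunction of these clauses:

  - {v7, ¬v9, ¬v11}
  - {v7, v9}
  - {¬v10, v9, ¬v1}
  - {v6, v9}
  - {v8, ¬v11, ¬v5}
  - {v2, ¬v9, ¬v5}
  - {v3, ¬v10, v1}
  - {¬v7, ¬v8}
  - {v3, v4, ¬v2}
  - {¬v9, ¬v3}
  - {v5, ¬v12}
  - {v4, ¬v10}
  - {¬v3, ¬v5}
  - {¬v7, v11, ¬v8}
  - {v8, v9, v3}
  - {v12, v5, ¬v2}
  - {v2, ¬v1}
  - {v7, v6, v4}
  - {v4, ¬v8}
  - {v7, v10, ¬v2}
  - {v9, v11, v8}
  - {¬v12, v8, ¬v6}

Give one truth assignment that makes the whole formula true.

v1=T, v2=T, v3=F, v4=T, v5=T, v6=F, v7=T, v8=F, v9=T, v10=F, v11=F, v12=T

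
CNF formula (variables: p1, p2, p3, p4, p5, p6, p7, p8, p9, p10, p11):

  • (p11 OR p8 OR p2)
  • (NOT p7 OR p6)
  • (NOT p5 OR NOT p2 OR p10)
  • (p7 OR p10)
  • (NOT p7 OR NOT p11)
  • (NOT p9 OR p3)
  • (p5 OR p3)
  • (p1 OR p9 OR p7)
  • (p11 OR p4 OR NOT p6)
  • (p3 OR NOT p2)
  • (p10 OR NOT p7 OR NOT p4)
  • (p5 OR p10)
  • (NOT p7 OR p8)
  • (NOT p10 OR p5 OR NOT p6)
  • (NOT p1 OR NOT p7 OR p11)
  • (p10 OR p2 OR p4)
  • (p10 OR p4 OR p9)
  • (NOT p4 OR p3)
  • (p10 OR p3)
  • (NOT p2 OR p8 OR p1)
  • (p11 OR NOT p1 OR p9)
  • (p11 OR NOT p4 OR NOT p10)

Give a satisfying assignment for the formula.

p1 = True, p2 = False, p3 = True, p4 = True, p5 = True, p6 = True, p7 = False, p8 = False, p9 = False, p10 = True, p11 = True

p3 occurs only positively in the remaining clauses — set p3 = True.
Try p1 = True.
Branch on p2: take p2 = False.
The remaining clauses are satisfied by p4 = True, p5 = True, p6 = True, p7 = False, p8 = False, p9 = False, p10 = True, p11 = True.
Every clause has at least one true literal under this assignment.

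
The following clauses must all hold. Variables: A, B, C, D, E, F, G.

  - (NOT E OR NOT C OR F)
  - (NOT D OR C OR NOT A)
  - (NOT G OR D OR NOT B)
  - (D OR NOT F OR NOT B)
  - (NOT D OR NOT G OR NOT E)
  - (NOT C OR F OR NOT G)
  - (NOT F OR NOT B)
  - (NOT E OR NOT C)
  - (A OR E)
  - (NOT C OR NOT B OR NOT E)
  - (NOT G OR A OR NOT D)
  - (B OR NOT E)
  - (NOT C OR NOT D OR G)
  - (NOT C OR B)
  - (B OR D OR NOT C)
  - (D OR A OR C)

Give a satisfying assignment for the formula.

A=T  B=F  C=F  D=F  E=F  F=T  G=F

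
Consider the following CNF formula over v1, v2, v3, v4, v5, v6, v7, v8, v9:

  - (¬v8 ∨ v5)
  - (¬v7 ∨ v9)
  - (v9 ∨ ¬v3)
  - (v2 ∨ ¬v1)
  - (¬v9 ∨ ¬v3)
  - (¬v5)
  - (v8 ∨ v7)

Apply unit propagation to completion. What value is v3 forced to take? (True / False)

False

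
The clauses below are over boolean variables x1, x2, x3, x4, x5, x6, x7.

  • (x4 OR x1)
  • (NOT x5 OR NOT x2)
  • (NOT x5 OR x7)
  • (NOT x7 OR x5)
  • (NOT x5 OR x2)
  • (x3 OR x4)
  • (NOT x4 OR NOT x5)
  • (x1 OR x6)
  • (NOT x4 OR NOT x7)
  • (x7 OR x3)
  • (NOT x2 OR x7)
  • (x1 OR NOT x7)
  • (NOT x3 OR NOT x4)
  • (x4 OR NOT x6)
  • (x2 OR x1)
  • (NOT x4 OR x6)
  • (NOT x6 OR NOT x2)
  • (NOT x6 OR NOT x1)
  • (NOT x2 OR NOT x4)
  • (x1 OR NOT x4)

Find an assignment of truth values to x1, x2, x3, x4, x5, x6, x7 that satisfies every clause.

x1 = 1, x2 = 0, x3 = 1, x4 = 0, x5 = 0, x6 = 0, x7 = 0

Try x1 = True.
  then x6 is forced to False.
  then x4 is forced to False.
  then x3 is forced to True.
Branch on x2: take x2 = False.
  then x5 is forced to False.
  then x7 is forced to False.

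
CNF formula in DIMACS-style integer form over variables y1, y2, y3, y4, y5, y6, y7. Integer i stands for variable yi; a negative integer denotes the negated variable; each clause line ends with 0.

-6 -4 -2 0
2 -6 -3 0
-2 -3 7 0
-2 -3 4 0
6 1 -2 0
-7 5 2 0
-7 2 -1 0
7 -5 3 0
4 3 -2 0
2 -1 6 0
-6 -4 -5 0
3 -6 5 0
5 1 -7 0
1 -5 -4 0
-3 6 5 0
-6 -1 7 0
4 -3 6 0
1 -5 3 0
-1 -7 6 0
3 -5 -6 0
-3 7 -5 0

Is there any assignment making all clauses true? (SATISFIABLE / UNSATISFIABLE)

SATISFIABLE

Try y1 = False.
Branch on y2: take y2 = False.
The remaining clauses are satisfied by y3 = False, y4 = False, y5 = False, y6 = False, y7 = False.
So y1 = F, y2 = F, y3 = F, y4 = F, y5 = F, y6 = F, y7 = F is a satisfying assignment.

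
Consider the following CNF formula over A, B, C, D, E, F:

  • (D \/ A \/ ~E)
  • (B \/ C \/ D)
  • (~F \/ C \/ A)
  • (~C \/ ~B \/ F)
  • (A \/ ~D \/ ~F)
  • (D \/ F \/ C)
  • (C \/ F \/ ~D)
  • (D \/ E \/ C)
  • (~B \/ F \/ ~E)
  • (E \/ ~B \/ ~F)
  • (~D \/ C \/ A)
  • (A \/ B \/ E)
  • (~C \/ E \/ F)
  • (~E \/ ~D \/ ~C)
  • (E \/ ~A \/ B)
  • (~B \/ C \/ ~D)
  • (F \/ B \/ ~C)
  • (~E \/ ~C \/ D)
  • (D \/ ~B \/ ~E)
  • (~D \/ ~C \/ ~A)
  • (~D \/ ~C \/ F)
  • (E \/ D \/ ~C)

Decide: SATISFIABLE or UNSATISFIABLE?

SATISFIABLE

Branch on A: take A = True.
Set B = False and propagate.
  then E is forced to True.
Set C = False and propagate.
  then D is forced to True.
  then F is forced to True.
Every clause has at least one true literal under this assignment.
So A=T, B=F, C=F, D=T, E=T, F=T is a satisfying assignment.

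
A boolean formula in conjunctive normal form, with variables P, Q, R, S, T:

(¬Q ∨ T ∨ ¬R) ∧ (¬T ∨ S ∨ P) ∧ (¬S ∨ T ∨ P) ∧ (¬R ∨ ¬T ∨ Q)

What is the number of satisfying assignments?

18

Split on T, then P.
  T=1, P=1: S free; 3 ways for (Q,R) × 2^1 = 6.
  T=1, P=0: remaining (Q,R,S) ∈ {(0,0,1); (1,0,1); (1,1,1)} — 3.
  T=0, P=1: S free; 3 ways for (Q,R) × 2^1 = 6.
  T=0, P=0: remaining (Q,R,S) ∈ {(0,0,0); (0,1,0); (1,0,0)} — 3.
Total: 6 + 3 + 6 + 3 = 18.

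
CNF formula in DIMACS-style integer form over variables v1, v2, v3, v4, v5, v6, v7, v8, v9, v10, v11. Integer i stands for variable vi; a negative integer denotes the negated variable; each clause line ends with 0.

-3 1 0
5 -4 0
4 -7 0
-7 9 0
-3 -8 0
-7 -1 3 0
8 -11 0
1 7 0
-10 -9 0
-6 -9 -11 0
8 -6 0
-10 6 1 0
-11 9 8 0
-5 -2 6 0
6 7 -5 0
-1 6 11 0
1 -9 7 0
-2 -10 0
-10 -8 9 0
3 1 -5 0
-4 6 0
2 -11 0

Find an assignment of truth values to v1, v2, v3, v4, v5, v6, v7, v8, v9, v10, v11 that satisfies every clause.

v10 occurs only negated in the remaining clauses — set v10 = False.
Set v1 = True and propagate.
The remaining clauses are satisfied by v2 = False, v3 = False, v4 = True, v5 = True, v6 = True, v7 = False, v8 = True, v9 = True, v11 = False.
Check each clause:
  1. {v1, ¬v3} — v1 is true.
  2. {v5, ¬v4} — v5 is true.
  3. {v4, ¬v7} — ¬v7 is true.
  4. {v9, ¬v7} — v9 is true.
  5. {¬v3, ¬v8} — ¬v3 is true.
  6. {¬v1, ¬v7, v3} — ¬v7 is true.
  7. {¬v11, v8} — v8 is true.
  8. {v1, v7} — v1 is true.
  9. {¬v9, ¬v10} — ¬v10 is true.
  10. {¬v9, ¬v11, ¬v6} — ¬v11 is true.
  11. {v8, ¬v6} — v8 is true.
  12. {v1, ¬v10, v6} — v1 is true.
  13. {¬v11, v9, v8} — v8 is true.
  14. {¬v5, ¬v2, v6} — ¬v2 is true.
  15. {v6, ¬v5, v7} — v6 is true.
  16. {v6, ¬v1, v11} — v6 is true.
  17. {v7, ¬v9, v1} — v1 is true.
  18. {¬v10, ¬v2} — ¬v2 is true.
  19. {v9, ¬v8, ¬v10} — v9 is true.
  20. {v3, ¬v5, v1} — v1 is true.
  21. {v6, ¬v4} — v6 is true.
  22. {¬v11, v2} — ¬v11 is true.

v1=True  v2=False  v3=False  v4=True  v5=True  v6=True  v7=False  v8=True  v9=True  v10=False  v11=False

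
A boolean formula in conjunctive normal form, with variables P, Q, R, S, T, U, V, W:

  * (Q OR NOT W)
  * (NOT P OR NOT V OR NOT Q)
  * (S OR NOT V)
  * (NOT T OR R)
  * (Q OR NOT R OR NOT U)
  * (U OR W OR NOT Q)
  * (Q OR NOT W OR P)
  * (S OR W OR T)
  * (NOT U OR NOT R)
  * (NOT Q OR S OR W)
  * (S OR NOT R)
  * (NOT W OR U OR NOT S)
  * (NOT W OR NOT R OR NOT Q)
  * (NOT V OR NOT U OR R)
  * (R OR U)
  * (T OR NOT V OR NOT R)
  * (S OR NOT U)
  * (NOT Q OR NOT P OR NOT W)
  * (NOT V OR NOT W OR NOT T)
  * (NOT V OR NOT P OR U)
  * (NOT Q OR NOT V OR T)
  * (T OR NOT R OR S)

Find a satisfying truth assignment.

P=False, Q=False, R=True, S=True, T=False, U=False, V=False, W=False

Check each clause:
  1. (NOT W OR Q) — NOT W is true.
  2. (NOT Q OR NOT P OR NOT V) — NOT V is true.
  3. (NOT V OR S) — NOT V is true.
  4. (R OR NOT T) — R is true.
  5. (NOT U OR Q OR NOT R) — NOT U is true.
  6. (U OR W OR NOT Q) — NOT Q is true.
  7. (P OR NOT W OR Q) — NOT W is true.
  8. (T OR S OR W) — S is true.
  9. (NOT U OR NOT R) — NOT U is true.
  10. (S OR W OR NOT Q) — S is true.
  11. (S OR NOT R) — S is true.
  12. (NOT S OR NOT W OR U) — NOT W is true.
  13. (NOT R OR NOT W OR NOT Q) — NOT W is true.
  14. (R OR NOT U OR NOT V) — NOT V is true.
  15. (U OR R) — R is true.
  16. (T OR NOT V OR NOT R) — NOT V is true.
  17. (S OR NOT U) — NOT U is true.
  18. (NOT P OR NOT W OR NOT Q) — NOT W is true.
  19. (NOT V OR NOT T OR NOT W) — NOT W is true.
  20. (NOT P OR NOT V OR U) — NOT V is true.
  21. (NOT Q OR T OR NOT V) — NOT V is true.
  22. (T OR S OR NOT R) — S is true.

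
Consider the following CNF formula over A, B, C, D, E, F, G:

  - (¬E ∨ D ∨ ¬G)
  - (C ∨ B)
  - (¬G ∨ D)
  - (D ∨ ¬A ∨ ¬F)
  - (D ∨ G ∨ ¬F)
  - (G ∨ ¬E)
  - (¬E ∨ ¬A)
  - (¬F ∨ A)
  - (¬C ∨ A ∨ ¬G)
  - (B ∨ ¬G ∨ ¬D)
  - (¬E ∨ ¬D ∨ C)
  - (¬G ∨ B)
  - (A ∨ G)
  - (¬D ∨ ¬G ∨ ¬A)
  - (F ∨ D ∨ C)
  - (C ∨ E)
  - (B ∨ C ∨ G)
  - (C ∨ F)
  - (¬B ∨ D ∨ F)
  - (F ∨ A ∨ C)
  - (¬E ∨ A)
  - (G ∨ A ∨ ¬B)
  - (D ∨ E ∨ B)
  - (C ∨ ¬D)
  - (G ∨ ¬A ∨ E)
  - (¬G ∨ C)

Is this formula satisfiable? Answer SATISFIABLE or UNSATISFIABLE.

G = True:
  propagation gives D=True, B=True, A=False, F=False; an empty clause results — contradiction.
G = False:
  propagation gives E=False, A=True; an empty clause results — contradiction.
Every branch closes, so no satisfying assignment exists.

UNSATISFIABLE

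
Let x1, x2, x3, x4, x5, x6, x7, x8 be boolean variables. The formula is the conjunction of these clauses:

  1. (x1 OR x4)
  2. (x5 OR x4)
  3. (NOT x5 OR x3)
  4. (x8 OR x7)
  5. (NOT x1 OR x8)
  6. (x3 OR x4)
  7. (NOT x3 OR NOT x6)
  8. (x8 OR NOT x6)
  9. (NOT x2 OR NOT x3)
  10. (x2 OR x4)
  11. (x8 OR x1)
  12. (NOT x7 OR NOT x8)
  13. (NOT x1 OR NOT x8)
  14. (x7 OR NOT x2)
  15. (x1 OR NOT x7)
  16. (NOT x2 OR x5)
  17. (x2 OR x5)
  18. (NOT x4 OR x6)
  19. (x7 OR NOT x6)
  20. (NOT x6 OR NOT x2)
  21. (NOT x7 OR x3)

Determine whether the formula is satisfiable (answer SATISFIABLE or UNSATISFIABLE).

UNSATISFIABLE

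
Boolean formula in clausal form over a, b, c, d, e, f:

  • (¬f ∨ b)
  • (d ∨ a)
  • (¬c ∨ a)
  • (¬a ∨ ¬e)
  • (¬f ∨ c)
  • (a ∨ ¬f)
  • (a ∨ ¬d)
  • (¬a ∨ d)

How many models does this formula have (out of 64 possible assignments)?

Satisfying assignments:
  a=1 b=0 c=0 d=1 e=0 f=0
  a=1 b=0 c=1 d=1 e=0 f=0
  a=1 b=1 c=0 d=1 e=0 f=0
  a=1 b=1 c=1 d=1 e=0 f=0
  a=1 b=1 c=1 d=1 e=0 f=1
Count: 5.

5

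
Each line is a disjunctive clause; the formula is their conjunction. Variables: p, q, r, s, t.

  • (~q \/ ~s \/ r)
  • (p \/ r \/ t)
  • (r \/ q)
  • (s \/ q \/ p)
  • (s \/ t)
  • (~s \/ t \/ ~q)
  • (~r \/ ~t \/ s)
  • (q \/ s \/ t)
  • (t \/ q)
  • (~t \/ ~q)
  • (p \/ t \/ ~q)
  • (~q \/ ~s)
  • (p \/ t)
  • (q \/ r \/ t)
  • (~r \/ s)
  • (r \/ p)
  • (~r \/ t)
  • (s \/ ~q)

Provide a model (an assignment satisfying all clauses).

p = F  q = F  r = T  s = T  t = T

Branch on p: take p = False.
  then t is forced to True.
  then q is forced to False.
  then r is forced to True.
  then s is forced to True.
Check each clause:
  1. (~s \/ r \/ ~q) — r is true.
  2. (t \/ p \/ r) — r is true.
  3. (q \/ r) — r is true.
  4. (q \/ s \/ p) — s is true.
  5. (t \/ s) — s is true.
  6. (t \/ ~s \/ ~q) — t is true.
  7. (s \/ ~t \/ ~r) — s is true.
  8. (t \/ s \/ q) — s is true.
  9. (t \/ q) — t is true.
  10. (~t \/ ~q) — ~q is true.
  11. (t \/ ~q \/ p) — t is true.
  12. (~s \/ ~q) — ~q is true.
  13. (p \/ t) — t is true.
  14. (r \/ t \/ q) — r is true.
  15. (~r \/ s) — s is true.
  16. (p \/ r) — r is true.
  17. (t \/ ~r) — t is true.
  18. (~q \/ s) — s is true.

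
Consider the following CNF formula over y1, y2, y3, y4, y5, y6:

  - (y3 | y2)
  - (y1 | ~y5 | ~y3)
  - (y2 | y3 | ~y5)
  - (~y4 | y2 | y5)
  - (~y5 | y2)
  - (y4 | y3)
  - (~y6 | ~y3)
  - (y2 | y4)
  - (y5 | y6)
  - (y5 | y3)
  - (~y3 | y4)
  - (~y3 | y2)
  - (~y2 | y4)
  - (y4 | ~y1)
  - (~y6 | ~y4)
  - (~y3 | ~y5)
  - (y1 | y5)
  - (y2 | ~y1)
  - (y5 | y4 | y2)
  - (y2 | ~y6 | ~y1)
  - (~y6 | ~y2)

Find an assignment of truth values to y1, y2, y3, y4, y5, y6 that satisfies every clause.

Try y1 = True.
  then y4 is forced to True.
  then y6 is forced to False.
  then y5 is forced to True.
  then y2 is forced to True.
  then y3 is forced to False.
Check each clause:
  1. (y2 | y3) — y2 is true.
  2. (y1 | ~y3 | ~y5) — y1 is true.
  3. (~y5 | y3 | y2) — y2 is true.
  4. (~y4 | y2 | y5) — y2 is true.
  5. (~y5 | y2) — y2 is true.
  6. (y3 | y4) — y4 is true.
  7. (~y3 | ~y6) — ~y6 is true.
  8. (y4 | y2) — y2 is true.
  9. (y5 | y6) — y5 is true.
  10. (y5 | y3) — y5 is true.
  11. (y4 | ~y3) — y4 is true.
  12. (y2 | ~y3) — y2 is true.
  13. (~y2 | y4) — y4 is true.
  14. (~y1 | y4) — y4 is true.
  15. (~y4 | ~y6) — ~y6 is true.
  16. (~y5 | ~y3) — ~y3 is true.
  17. (y5 | y1) — y1 is true.
  18. (~y1 | y2) — y2 is true.
  19. (y2 | y5 | y4) — y2 is true.
  20. (~y1 | ~y6 | y2) — y2 is true.
  21. (~y2 | ~y6) — ~y6 is true.

y1=T, y2=T, y3=F, y4=T, y5=T, y6=F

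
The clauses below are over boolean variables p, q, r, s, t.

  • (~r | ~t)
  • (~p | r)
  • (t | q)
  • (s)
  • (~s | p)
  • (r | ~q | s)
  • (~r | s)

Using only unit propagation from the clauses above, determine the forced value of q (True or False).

True

(s) stands alone — s = True.
From (p | ~s) and s = True: p = True.
(r | ~p) with p = True leaves only r, so r = True.
In (~t | ~r), ~r is now false; ~t must hold, so t = False.
In (q | t), t is now false; q must hold, so q = True.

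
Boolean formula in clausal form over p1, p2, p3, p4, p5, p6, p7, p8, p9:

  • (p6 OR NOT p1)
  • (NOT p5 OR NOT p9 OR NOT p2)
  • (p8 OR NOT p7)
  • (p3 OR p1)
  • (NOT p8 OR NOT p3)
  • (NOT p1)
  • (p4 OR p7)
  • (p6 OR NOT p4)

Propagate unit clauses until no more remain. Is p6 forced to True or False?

(NOT p1) is a unit clause: p1 = False.
(p1 OR p3) with p1 = False leaves only p3, so p3 = True.
From (NOT p8 OR NOT p3) and p3 = True: p8 = False.
(p8 OR NOT p7): since p8 = False, the clause reduces to (NOT p7). p7 = False.
(p4 OR p7) with p7 = False leaves only p4, so p4 = True.
From (NOT p4 OR p6) and p4 = True: p6 = True.

True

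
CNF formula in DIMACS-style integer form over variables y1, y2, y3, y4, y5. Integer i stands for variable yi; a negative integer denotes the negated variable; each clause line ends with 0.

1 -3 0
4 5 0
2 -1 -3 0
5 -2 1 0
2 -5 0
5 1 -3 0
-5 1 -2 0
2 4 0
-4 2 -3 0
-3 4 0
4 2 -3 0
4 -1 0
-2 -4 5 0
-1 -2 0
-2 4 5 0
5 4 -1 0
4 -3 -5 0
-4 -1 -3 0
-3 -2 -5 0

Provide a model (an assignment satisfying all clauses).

y3 occurs only negated in the remaining clauses — set y3 = False.
Branch on y1: take y1 = False.
For the remaining variables, y2 = False, y4 = True, y5 = False works.
Every clause has at least one true literal under this assignment.
Check each clause:
  1. (y1 || !y3) — !y3 is true.
  2. (y4 || y5) — y4 is true.
  3. (y2 || !y3 || !y1) — !y3 is true.
  4. (y5 || !y2 || y1) — !y2 is true.
  5. (!y5 || y2) — !y5 is true.
  6. (!y3 || y1 || y5) — !y3 is true.
  7. (y1 || !y5 || !y2) — !y5 is true.
  8. (y2 || y4) — y4 is true.
  9. (!y3 || y2 || !y4) — !y3 is true.
  10. (!y3 || y4) — y4 is true.
  11. (y2 || y4 || !y3) — y4 is true.
  12. (!y1 || y4) — y4 is true.
  13. (!y2 || !y4 || y5) — !y2 is true.
  14. (!y2 || !y1) — !y1 is true.
  15. (y4 || !y2 || y5) — y4 is true.
  16. (!y1 || y4 || y5) — y4 is true.
  17. (y4 || !y5 || !y3) — !y5 is true.
  18. (!y4 || !y3 || !y1) — !y3 is true.
  19. (!y2 || !y5 || !y3) — !y5 is true.

y1 = False  y2 = False  y3 = False  y4 = True  y5 = False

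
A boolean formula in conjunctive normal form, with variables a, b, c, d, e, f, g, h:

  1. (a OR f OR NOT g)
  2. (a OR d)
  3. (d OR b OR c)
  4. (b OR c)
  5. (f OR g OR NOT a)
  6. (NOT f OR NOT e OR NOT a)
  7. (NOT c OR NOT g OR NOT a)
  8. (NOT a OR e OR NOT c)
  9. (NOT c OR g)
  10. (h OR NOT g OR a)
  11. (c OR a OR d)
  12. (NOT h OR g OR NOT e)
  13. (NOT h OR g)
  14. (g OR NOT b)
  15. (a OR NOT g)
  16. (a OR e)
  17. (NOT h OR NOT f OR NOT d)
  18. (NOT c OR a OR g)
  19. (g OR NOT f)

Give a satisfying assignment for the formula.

a=True  b=True  c=False  d=False  e=False  f=True  g=True  h=True

Check each clause:
  1. (f OR NOT g OR a) — a is true.
  2. (d OR a) — a is true.
  3. (c OR b OR d) — b is true.
  4. (b OR c) — b is true.
  5. (NOT a OR g OR f) — f is true.
  6. (NOT a OR NOT e OR NOT f) — NOT e is true.
  7. (NOT g OR NOT c OR NOT a) — NOT c is true.
  8. (NOT a OR e OR NOT c) — NOT c is true.
  9. (NOT c OR g) — NOT c is true.
  10. (NOT g OR h OR a) — h is true.
  11. (c OR d OR a) — a is true.
  12. (NOT h OR g OR NOT e) — NOT e is true.
  13. (g OR NOT h) — g is true.
  14. (NOT b OR g) — g is true.
  15. (a OR NOT g) — a is true.
  16. (a OR e) — a is true.
  17. (NOT h OR NOT d OR NOT f) — NOT d is true.
  18. (g OR a OR NOT c) — a is true.
  19. (NOT f OR g) — g is true.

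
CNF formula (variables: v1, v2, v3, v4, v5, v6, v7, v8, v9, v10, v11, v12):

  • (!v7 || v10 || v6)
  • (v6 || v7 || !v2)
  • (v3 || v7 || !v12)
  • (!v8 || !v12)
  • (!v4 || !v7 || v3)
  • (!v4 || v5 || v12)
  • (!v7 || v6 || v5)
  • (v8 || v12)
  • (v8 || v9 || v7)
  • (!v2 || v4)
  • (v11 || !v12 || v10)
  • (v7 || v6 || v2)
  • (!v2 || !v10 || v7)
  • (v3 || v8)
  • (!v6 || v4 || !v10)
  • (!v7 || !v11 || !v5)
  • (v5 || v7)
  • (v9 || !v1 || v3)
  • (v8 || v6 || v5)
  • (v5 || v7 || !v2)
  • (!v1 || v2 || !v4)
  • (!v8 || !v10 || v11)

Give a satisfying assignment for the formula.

v1=True, v2=False, v3=True, v4=False, v5=True, v6=True, v7=True, v8=True, v9=False, v10=False, v11=False, v12=False

v3 occurs only positively in the remaining clauses — set v3 = True.
Set v1 = True and propagate.
Set v2 = False and propagate.
  then v4 is forced to False.
For the remaining variables, v5 = True, v6 = True, v7 = True, v8 = True, v9 = False, v10 = False, v11 = False, v12 = False works.
Every clause has at least one true literal under this assignment.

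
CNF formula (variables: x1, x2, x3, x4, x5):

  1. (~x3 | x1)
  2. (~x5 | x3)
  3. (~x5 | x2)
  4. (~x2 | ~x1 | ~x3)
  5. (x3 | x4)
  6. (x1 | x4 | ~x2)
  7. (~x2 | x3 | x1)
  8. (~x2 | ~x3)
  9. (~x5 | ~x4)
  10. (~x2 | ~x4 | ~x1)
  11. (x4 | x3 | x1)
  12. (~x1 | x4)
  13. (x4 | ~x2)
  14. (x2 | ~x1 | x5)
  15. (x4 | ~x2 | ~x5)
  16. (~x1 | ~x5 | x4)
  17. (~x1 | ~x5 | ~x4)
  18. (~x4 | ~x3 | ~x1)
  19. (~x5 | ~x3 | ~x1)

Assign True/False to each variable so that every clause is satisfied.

x1 = False, x2 = False, x3 = False, x4 = True, x5 = False

Try x1 = False.
  then x3 is forced to False.
  then x5 is forced to False.
  then x4 is forced to True.
  then x2 is forced to False.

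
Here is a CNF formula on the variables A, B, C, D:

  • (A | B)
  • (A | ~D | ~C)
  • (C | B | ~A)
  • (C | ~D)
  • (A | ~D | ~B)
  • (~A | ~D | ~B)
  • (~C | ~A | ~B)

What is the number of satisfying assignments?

5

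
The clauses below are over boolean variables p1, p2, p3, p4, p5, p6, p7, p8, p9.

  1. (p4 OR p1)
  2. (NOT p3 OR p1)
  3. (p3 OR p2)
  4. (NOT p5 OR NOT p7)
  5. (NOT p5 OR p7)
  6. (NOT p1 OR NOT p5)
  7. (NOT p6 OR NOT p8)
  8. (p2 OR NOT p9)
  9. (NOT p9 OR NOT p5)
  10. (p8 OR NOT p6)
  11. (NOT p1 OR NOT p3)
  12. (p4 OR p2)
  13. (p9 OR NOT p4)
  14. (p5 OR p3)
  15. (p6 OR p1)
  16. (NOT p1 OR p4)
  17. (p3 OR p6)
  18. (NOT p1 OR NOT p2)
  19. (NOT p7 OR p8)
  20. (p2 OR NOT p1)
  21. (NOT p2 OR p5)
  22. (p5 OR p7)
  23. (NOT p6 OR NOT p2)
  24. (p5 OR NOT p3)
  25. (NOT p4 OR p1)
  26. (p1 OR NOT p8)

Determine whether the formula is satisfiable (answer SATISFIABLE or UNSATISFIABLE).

p1 = True:
  propagation gives p5=False, p3=False; an empty clause results — contradiction.
p1 = False:
  propagation gives p4=True; an empty clause results — contradiction.
Every branch closes, so no satisfying assignment exists.

UNSATISFIABLE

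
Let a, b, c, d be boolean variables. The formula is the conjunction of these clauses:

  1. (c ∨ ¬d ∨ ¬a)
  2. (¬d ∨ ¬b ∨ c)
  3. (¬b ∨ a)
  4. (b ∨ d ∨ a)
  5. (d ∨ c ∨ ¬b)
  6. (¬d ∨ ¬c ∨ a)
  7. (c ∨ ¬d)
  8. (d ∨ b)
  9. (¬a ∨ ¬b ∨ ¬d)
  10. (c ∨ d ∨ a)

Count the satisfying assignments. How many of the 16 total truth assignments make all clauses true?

2

The models are:
  a=1 b=0 c=1 d=1
  a=1 b=1 c=1 d=0
That's 2 in total.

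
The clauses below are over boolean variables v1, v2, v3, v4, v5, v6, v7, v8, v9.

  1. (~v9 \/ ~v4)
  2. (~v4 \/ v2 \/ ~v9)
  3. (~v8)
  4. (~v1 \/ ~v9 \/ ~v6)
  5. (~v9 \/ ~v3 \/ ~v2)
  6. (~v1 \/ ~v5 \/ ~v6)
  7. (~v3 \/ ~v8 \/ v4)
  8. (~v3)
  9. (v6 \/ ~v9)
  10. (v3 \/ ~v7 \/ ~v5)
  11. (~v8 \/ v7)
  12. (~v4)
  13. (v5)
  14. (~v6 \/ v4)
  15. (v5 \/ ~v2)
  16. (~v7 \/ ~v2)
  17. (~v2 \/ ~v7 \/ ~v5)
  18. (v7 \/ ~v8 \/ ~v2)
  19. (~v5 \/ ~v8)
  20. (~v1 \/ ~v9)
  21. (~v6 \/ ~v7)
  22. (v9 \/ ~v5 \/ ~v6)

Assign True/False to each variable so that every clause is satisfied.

Unit propagation: (~v8) forces v8 = False.
(~v3) is a unit clause, so v3 = False.
Unit propagation: (~v4) forces v4 = False.
Unit propagation: (v5) forces v5 = True.
The clause (~v7) is unit: v7 must be False.
(~v6) is a unit clause, so v6 = False.
(~v9) is a unit clause, so v9 = False.
v1, v2 are now unconstrained; take v1 = True, v2 = True.

v1=T, v2=T, v3=F, v4=F, v5=T, v6=F, v7=F, v8=F, v9=F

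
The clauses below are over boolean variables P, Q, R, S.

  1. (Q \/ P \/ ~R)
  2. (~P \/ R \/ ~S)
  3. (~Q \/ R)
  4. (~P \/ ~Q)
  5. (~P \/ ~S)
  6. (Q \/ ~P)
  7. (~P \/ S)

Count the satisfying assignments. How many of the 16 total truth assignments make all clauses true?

4

Satisfying assignments:
  P=0 Q=0 R=0 S=0
  P=0 Q=0 R=0 S=1
  P=0 Q=1 R=1 S=0
  P=0 Q=1 R=1 S=1
That's 4 in total.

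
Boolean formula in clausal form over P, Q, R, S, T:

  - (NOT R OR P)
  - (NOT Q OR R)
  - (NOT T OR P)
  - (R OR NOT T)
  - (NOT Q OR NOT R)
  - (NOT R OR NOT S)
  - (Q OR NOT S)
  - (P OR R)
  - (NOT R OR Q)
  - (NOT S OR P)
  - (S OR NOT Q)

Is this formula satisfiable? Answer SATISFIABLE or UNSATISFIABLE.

SATISFIABLE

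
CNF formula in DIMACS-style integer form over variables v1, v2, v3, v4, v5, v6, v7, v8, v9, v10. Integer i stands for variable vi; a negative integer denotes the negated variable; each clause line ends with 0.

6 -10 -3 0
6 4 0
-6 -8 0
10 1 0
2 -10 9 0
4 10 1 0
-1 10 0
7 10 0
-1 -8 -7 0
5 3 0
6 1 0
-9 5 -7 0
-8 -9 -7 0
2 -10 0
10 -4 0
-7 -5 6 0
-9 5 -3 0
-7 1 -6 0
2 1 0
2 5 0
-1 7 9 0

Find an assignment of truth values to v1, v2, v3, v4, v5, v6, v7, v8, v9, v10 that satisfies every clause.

v2 occurs only positively in the remaining clauses — set v2 = True.
v8 occurs only negated in the remaining clauses — set v8 = False.
Branch on v1: take v1 = False.
  then v10 is forced to True.
  then v6 is forced to True.
  then v7 is forced to False.
Set v3 = False and propagate.
  then v5 is forced to True.
v4, v9 are now unconstrained; take v4 = True, v9 = True.
Every clause has at least one true literal under this assignment.

v1=F, v2=T, v3=F, v4=T, v5=T, v6=T, v7=F, v8=F, v9=T, v10=T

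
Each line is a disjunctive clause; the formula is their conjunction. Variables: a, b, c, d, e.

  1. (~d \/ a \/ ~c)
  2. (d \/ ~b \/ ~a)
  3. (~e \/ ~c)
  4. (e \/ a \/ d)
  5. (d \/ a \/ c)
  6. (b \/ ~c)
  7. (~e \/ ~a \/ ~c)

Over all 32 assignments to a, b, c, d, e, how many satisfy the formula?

11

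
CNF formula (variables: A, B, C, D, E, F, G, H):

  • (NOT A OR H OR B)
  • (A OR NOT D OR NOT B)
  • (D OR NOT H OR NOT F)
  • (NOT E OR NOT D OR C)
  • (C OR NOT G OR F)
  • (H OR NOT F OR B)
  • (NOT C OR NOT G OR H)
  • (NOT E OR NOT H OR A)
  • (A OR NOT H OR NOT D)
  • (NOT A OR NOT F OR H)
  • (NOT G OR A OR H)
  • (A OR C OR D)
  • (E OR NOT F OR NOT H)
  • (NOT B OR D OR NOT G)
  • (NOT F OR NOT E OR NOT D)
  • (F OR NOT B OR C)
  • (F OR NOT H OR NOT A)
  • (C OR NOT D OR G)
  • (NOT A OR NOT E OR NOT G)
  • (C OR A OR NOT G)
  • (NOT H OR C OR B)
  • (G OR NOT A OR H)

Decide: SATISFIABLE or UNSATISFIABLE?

Set A = False and propagate.
For the remaining variables, B = True, C = True, D = False, E = True, F = True, G = False, H = False works.
Every clause has at least one true literal under this assignment.
So A = 0, B = 1, C = 1, D = 0, E = 1, F = 1, G = 0, H = 0 is a satisfying assignment.

SATISFIABLE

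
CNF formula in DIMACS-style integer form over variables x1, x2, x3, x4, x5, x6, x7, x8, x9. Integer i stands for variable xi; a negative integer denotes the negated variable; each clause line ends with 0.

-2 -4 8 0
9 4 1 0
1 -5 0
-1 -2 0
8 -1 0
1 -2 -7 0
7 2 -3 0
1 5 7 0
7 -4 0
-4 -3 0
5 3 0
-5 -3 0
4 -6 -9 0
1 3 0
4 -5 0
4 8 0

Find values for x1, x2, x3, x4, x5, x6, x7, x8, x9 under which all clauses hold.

Pure literal: x6 appears only negated; assign x6 = False.
Pure literal: x8 appears only positively; assign x8 = True.
Branch on x1: take x1 = True.
  then x2 is forced to False.
Try x3 = True.
  then x7 is forced to True.
  then x4 is forced to False.
  then x5 is forced to False.
x9 is now unconstrained; take x9 = True.

x1=1, x2=0, x3=1, x4=0, x5=0, x6=0, x7=1, x8=1, x9=1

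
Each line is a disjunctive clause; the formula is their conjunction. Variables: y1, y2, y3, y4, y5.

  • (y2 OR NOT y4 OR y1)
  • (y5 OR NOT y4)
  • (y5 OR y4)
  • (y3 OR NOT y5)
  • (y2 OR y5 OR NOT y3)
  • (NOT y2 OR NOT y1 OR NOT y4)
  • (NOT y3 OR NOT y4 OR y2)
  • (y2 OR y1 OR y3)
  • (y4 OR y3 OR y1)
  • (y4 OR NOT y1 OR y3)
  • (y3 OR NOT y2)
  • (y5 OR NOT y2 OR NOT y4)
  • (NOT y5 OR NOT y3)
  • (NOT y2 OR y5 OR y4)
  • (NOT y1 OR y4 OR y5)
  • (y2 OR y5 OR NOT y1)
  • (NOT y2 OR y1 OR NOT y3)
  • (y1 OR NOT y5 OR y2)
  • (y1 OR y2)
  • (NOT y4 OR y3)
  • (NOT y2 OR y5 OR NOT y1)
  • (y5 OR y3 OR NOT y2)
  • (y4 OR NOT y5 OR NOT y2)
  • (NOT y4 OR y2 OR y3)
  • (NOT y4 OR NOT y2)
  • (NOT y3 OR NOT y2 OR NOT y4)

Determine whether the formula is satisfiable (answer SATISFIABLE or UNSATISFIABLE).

y2 = True:
  propagation gives y3=True, y5=False, y4=False; an empty clause results — contradiction.
y2 = False:
  propagation gives y1=True, y5=True, y3=True; an empty clause results — contradiction.
Every branch closes, so no satisfying assignment exists.

UNSATISFIABLE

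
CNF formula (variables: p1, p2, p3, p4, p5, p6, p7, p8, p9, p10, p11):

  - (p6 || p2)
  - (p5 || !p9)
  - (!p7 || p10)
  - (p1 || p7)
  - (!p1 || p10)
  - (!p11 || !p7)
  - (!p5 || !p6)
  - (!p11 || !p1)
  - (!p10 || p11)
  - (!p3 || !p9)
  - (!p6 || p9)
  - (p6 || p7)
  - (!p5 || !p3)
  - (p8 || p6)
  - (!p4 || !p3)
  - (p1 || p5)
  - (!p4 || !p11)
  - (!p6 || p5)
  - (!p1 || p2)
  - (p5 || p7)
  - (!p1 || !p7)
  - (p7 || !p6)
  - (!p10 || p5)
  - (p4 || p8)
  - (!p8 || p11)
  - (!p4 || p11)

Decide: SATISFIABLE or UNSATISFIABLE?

UNSATISFIABLE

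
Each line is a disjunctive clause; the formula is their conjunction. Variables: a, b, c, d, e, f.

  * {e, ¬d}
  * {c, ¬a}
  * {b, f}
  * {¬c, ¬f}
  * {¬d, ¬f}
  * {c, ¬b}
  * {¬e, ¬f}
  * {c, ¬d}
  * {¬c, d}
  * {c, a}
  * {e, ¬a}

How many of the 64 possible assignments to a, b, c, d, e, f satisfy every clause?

The models are:
  a=0 b=1 c=1 d=1 e=1 f=0
  a=1 b=1 c=1 d=1 e=1 f=0
That's 2 in total.

2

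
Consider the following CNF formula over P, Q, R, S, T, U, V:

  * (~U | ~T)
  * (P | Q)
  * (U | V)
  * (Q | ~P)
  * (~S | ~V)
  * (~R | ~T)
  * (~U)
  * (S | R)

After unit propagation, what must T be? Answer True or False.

Unit clause (~U) sets U = False.
(V | U) with U = False leaves only V, so V = True.
From (~V | ~S) and V = True: S = False.
From (S | R) and S = False: R = True.
From (~R | ~T) and R = True: T = False.

False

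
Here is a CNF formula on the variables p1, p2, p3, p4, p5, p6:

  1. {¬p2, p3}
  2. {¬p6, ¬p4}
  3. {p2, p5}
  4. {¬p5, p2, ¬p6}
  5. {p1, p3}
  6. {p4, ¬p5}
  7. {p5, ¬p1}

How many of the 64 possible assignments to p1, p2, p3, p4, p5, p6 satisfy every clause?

Split on p5, then p2.
  p5=1, p2=1: remaining (p1,p3,p4,p6) ∈ {(0,1,1,0); (1,1,1,0)} — 2.
  p5=1, p2=0: remaining (p1,p3,p4,p6) ∈ {(0,1,1,0); (1,0,1,0); (1,1,1,0)} — 3.
  p5=0, p2=1: remaining (p1,p3,p4,p6) ∈ {(0,1,0,0); (0,1,0,1); (0,1,1,0)} — 3.
  p5=0, p2=0: a clause becomes empty — 0.
Total: 2 + 3 + 3 + 0 = 8.

8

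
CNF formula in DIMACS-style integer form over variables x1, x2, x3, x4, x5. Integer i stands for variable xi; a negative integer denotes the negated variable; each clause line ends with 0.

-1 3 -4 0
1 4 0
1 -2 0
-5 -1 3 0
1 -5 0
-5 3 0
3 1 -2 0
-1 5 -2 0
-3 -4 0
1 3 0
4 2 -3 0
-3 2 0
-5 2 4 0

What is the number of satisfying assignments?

2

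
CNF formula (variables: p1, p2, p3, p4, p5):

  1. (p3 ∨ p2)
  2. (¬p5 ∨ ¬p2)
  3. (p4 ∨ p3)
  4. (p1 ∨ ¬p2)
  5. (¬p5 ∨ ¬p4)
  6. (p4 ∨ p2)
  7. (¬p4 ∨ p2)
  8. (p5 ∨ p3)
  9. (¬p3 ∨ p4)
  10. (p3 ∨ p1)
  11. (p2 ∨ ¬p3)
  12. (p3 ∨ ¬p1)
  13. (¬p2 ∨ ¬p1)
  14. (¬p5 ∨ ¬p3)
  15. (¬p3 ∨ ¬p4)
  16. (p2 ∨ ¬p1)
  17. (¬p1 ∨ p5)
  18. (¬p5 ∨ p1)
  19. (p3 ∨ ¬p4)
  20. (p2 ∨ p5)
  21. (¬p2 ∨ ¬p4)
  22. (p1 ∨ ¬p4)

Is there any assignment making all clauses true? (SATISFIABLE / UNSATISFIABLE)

p2 = True:
  propagation gives p5=False, p1=True; an empty clause results — contradiction.
p2 = False:
  propagation gives p3=True; an empty clause results — contradiction.
Every branch closes, so no satisfying assignment exists.

UNSATISFIABLE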